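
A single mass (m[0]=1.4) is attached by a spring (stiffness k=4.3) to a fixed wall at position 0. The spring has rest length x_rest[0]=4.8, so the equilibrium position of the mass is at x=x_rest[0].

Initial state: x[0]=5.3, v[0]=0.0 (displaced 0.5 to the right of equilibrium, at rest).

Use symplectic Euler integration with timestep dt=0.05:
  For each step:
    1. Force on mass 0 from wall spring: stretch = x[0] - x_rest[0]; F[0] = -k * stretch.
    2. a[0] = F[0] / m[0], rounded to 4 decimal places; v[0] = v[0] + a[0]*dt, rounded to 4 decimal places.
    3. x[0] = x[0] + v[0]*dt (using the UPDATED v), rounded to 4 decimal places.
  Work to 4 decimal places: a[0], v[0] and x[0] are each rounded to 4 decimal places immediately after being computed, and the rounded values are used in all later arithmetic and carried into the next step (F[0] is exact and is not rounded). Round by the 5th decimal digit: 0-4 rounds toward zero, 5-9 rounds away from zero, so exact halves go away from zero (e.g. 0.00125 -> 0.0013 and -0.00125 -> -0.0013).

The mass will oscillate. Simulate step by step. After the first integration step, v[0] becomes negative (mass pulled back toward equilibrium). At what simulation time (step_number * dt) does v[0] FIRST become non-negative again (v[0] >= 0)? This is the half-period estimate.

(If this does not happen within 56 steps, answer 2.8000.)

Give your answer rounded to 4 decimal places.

Step 0: x=[5.3000] v=[0.0000]
Step 1: x=[5.2962] v=[-0.0768]
Step 2: x=[5.2886] v=[-0.1530]
Step 3: x=[5.2772] v=[-0.2280]
Step 4: x=[5.2621] v=[-0.3013]
Step 5: x=[5.2435] v=[-0.3723]
Step 6: x=[5.2215] v=[-0.4404]
Step 7: x=[5.1962] v=[-0.5051]
Step 8: x=[5.1679] v=[-0.5659]
Step 9: x=[5.1368] v=[-0.6224]
Step 10: x=[5.1031] v=[-0.6741]
Step 11: x=[5.0671] v=[-0.7207]
Step 12: x=[5.0290] v=[-0.7617]
Step 13: x=[4.9892] v=[-0.7969]
Step 14: x=[4.9479] v=[-0.8260]
Step 15: x=[4.9055] v=[-0.8487]
Step 16: x=[4.8623] v=[-0.8649]
Step 17: x=[4.8186] v=[-0.8745]
Step 18: x=[4.7747] v=[-0.8774]
Step 19: x=[4.7310] v=[-0.8735]
Step 20: x=[4.6879] v=[-0.8629]
Step 21: x=[4.6456] v=[-0.8457]
Step 22: x=[4.6045] v=[-0.8220]
Step 23: x=[4.5649] v=[-0.7920]
Step 24: x=[4.5271] v=[-0.7559]
Step 25: x=[4.4914] v=[-0.7140]
Step 26: x=[4.4581] v=[-0.6666]
Step 27: x=[4.4274] v=[-0.6141]
Step 28: x=[4.3996] v=[-0.5569]
Step 29: x=[4.3748] v=[-0.4954]
Step 30: x=[4.3533] v=[-0.4301]
Step 31: x=[4.3352] v=[-0.3615]
Step 32: x=[4.3207] v=[-0.2901]
Step 33: x=[4.3099] v=[-0.2165]
Step 34: x=[4.3028] v=[-0.1412]
Step 35: x=[4.2996] v=[-0.0648]
Step 36: x=[4.3002] v=[0.0120]
First v>=0 after going negative at step 36, time=1.8000

Answer: 1.8000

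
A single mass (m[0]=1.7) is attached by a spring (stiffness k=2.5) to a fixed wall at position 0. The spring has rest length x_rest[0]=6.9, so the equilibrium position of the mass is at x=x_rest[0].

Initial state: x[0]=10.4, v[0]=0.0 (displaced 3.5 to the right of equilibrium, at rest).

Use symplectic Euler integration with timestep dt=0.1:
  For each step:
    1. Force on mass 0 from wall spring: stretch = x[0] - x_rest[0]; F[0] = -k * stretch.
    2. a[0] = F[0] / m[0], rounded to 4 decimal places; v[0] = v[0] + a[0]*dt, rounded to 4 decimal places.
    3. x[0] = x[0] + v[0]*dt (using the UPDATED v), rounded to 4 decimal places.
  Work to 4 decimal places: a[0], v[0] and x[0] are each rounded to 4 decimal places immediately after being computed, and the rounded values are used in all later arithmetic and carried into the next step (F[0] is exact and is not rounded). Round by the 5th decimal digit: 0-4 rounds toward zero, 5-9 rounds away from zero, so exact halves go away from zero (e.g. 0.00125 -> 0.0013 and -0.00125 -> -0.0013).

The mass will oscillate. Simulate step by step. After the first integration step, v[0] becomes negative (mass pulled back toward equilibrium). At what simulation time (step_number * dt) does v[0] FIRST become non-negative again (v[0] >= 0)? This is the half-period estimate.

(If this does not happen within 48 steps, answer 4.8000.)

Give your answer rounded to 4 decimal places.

Step 0: x=[10.4000] v=[0.0000]
Step 1: x=[10.3485] v=[-0.5147]
Step 2: x=[10.2463] v=[-1.0218]
Step 3: x=[10.0949] v=[-1.5139]
Step 4: x=[9.8965] v=[-1.9837]
Step 5: x=[9.6541] v=[-2.4244]
Step 6: x=[9.3712] v=[-2.8294]
Step 7: x=[9.0519] v=[-3.1928]
Step 8: x=[8.7010] v=[-3.5093]
Step 9: x=[8.3236] v=[-3.7742]
Step 10: x=[7.9252] v=[-3.9836]
Step 11: x=[7.5118] v=[-4.1344]
Step 12: x=[7.0894] v=[-4.2244]
Step 13: x=[6.6642] v=[-4.2523]
Step 14: x=[6.2424] v=[-4.2176]
Step 15: x=[5.8303] v=[-4.1209]
Step 16: x=[5.4339] v=[-3.9636]
Step 17: x=[5.0591] v=[-3.7480]
Step 18: x=[4.7114] v=[-3.4773]
Step 19: x=[4.3959] v=[-3.1555]
Step 20: x=[4.1172] v=[-2.7873]
Step 21: x=[3.8794] v=[-2.3781]
Step 22: x=[3.6860] v=[-1.9339]
Step 23: x=[3.5399] v=[-1.4613]
Step 24: x=[3.4432] v=[-0.9672]
Step 25: x=[3.3973] v=[-0.4589]
Step 26: x=[3.4029] v=[0.0562]
First v>=0 after going negative at step 26, time=2.6000

Answer: 2.6000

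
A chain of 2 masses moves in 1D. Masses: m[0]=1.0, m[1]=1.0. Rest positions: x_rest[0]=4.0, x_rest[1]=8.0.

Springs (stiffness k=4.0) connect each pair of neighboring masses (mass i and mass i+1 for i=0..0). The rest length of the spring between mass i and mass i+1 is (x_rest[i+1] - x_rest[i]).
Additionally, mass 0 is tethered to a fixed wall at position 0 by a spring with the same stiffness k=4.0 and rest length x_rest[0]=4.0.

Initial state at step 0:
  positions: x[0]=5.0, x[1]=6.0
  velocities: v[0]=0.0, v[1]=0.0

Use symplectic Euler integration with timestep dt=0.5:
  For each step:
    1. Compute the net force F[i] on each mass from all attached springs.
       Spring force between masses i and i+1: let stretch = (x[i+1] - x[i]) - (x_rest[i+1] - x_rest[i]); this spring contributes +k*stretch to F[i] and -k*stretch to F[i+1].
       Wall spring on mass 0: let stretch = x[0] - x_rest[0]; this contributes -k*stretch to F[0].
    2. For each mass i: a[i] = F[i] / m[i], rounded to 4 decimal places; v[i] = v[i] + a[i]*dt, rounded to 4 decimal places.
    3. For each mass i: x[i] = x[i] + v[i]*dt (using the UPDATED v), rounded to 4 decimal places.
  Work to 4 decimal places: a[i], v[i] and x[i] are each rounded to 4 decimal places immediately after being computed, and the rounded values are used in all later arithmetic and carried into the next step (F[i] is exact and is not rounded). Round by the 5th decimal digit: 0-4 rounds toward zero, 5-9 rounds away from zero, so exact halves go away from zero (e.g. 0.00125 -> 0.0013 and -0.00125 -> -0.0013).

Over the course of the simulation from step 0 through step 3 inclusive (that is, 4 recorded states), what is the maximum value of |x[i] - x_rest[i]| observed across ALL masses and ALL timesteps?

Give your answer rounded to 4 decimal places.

Step 0: x=[5.0000 6.0000] v=[0.0000 0.0000]
Step 1: x=[1.0000 9.0000] v=[-8.0000 6.0000]
Step 2: x=[4.0000 8.0000] v=[6.0000 -2.0000]
Step 3: x=[7.0000 7.0000] v=[6.0000 -2.0000]
Max displacement = 3.0000

Answer: 3.0000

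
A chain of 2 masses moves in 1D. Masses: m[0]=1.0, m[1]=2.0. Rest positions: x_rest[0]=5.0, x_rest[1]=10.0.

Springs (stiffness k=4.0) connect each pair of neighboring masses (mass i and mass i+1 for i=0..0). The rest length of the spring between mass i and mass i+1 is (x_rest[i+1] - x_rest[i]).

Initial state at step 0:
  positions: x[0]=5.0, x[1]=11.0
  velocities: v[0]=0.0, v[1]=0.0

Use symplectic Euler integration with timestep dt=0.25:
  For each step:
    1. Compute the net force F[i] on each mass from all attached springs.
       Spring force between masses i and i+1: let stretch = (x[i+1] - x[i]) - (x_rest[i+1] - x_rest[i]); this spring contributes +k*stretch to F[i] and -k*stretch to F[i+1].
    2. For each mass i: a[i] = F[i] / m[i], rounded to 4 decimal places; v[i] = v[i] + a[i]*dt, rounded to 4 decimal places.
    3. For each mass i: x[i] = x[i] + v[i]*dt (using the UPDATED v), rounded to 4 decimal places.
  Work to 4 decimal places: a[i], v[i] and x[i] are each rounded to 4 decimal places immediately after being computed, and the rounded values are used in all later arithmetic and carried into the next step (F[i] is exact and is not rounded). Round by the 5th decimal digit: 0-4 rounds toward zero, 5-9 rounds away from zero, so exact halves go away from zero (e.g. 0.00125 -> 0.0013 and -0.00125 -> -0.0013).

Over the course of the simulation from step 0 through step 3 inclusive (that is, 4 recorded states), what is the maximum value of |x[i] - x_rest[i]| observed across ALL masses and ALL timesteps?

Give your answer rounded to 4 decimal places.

Step 0: x=[5.0000 11.0000] v=[0.0000 0.0000]
Step 1: x=[5.2500 10.8750] v=[1.0000 -0.5000]
Step 2: x=[5.6563 10.6719] v=[1.6250 -0.8125]
Step 3: x=[6.0665 10.4668] v=[1.6406 -0.8203]
Max displacement = 1.0665

Answer: 1.0665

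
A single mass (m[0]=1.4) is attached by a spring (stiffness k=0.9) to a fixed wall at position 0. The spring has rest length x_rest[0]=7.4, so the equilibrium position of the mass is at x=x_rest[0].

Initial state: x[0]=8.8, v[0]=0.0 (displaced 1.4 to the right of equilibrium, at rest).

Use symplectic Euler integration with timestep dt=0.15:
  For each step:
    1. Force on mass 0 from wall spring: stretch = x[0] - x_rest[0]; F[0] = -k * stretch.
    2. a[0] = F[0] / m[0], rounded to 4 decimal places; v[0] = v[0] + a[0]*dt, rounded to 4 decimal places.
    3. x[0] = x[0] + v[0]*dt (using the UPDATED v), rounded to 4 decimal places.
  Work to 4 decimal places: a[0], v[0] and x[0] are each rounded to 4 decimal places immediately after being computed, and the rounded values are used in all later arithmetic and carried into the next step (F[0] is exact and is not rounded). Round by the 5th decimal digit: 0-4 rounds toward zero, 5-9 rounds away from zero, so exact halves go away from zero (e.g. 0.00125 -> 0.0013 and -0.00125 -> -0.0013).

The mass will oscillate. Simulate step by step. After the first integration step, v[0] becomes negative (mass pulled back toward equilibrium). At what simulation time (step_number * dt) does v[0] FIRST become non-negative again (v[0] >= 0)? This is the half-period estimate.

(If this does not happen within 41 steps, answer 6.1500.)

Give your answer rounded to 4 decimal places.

Step 0: x=[8.8000] v=[0.0000]
Step 1: x=[8.7798] v=[-0.1350]
Step 2: x=[8.7396] v=[-0.2681]
Step 3: x=[8.6800] v=[-0.3973]
Step 4: x=[8.6019] v=[-0.5207]
Step 5: x=[8.5064] v=[-0.6366]
Step 6: x=[8.3949] v=[-0.7433]
Step 7: x=[8.2690] v=[-0.8392]
Step 8: x=[8.1306] v=[-0.9230]
Step 9: x=[7.9816] v=[-0.9935]
Step 10: x=[7.8242] v=[-1.0496]
Step 11: x=[7.6606] v=[-1.0905]
Step 12: x=[7.4933] v=[-1.1156]
Step 13: x=[7.3246] v=[-1.1246]
Step 14: x=[7.1570] v=[-1.1173]
Step 15: x=[6.9929] v=[-1.0939]
Step 16: x=[6.8347] v=[-1.0546]
Step 17: x=[6.6847] v=[-1.0001]
Step 18: x=[6.5450] v=[-0.9311]
Step 19: x=[6.4177] v=[-0.8487]
Step 20: x=[6.3046] v=[-0.7540]
Step 21: x=[6.2073] v=[-0.6484]
Step 22: x=[6.1273] v=[-0.5334]
Step 23: x=[6.0657] v=[-0.4107]
Step 24: x=[6.0234] v=[-0.2820]
Step 25: x=[6.0010] v=[-0.1493]
Step 26: x=[5.9988] v=[-0.0144]
Step 27: x=[6.0169] v=[0.1207]
First v>=0 after going negative at step 27, time=4.0500

Answer: 4.0500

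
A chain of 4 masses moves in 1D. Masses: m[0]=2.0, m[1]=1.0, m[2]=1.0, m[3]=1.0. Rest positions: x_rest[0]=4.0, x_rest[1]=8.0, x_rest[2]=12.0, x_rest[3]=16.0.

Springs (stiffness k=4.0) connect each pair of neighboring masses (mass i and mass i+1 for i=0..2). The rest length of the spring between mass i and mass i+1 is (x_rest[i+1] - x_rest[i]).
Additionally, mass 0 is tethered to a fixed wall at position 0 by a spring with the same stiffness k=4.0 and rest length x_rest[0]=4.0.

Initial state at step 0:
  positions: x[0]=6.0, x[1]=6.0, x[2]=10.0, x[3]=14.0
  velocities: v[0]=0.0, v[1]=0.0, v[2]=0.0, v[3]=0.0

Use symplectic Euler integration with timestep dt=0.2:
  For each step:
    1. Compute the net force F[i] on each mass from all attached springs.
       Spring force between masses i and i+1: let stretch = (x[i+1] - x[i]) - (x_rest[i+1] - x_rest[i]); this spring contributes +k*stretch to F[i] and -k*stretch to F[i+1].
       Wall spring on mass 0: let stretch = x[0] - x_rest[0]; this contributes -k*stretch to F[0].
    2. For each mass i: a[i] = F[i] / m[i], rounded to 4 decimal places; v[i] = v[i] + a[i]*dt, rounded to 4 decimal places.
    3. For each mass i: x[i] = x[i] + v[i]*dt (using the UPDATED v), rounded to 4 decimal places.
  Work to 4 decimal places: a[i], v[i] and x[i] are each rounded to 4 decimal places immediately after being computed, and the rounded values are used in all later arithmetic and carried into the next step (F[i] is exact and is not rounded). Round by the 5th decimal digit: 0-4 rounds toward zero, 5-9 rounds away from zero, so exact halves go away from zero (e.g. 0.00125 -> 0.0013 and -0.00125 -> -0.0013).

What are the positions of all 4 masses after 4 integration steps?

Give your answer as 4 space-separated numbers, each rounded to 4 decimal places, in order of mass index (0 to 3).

Answer: 2.8360 9.0049 11.0391 14.0996

Derivation:
Step 0: x=[6.0000 6.0000 10.0000 14.0000] v=[0.0000 0.0000 0.0000 0.0000]
Step 1: x=[5.5200 6.6400 10.0000 14.0000] v=[-2.4000 3.2000 0.0000 0.0000]
Step 2: x=[4.6880 7.6384 10.1024 14.0000] v=[-4.1600 4.9920 0.5120 0.0000]
Step 3: x=[3.7170 8.5590 10.4342 14.0164] v=[-4.8550 4.6029 1.6589 0.0819]
Step 4: x=[2.8360 9.0049 11.0391 14.0996] v=[-4.4050 2.2295 3.0245 0.4161]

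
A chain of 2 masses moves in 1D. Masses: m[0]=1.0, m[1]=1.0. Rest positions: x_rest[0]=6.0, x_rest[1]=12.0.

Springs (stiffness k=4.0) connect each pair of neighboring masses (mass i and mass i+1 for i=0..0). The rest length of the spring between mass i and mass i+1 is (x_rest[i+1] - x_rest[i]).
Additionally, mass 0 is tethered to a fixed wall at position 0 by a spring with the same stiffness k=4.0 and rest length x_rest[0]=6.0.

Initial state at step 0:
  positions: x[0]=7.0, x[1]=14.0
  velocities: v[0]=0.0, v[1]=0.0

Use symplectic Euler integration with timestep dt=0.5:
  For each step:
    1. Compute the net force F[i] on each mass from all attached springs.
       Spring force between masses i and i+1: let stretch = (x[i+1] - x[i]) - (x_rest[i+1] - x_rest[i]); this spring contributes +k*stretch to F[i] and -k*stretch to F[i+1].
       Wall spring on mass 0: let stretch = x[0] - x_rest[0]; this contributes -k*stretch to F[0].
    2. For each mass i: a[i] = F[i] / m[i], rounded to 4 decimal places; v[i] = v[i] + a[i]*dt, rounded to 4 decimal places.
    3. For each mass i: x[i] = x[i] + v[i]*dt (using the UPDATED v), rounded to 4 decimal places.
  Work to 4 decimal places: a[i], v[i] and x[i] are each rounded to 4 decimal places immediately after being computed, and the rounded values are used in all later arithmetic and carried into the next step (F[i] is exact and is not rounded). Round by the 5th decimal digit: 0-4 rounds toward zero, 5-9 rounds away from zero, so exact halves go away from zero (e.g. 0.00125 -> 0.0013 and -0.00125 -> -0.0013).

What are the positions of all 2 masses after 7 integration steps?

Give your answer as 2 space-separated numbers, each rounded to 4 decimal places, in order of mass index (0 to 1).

Step 0: x=[7.0000 14.0000] v=[0.0000 0.0000]
Step 1: x=[7.0000 13.0000] v=[0.0000 -2.0000]
Step 2: x=[6.0000 12.0000] v=[-2.0000 -2.0000]
Step 3: x=[5.0000 11.0000] v=[-2.0000 -2.0000]
Step 4: x=[5.0000 10.0000] v=[0.0000 -2.0000]
Step 5: x=[5.0000 10.0000] v=[0.0000 0.0000]
Step 6: x=[5.0000 11.0000] v=[0.0000 2.0000]
Step 7: x=[6.0000 12.0000] v=[2.0000 2.0000]

Answer: 6.0000 12.0000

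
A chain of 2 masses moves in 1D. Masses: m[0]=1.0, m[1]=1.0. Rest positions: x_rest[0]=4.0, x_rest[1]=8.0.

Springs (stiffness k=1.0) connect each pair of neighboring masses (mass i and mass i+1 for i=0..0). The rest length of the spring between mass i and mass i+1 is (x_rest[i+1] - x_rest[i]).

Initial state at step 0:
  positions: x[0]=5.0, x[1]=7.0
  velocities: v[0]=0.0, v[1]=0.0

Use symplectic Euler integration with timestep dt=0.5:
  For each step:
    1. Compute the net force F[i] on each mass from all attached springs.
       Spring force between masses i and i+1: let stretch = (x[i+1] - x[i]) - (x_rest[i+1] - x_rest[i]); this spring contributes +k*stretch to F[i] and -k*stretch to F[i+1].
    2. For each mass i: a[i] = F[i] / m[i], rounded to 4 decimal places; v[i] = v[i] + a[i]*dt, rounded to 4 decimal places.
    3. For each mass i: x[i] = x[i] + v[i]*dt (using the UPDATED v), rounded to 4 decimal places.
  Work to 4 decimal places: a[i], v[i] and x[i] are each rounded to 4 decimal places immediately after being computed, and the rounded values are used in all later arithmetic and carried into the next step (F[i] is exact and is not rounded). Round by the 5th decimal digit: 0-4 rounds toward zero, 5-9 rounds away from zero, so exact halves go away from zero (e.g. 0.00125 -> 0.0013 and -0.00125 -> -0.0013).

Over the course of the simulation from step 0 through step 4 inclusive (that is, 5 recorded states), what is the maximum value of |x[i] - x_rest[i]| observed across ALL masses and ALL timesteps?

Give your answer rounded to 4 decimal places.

Step 0: x=[5.0000 7.0000] v=[0.0000 0.0000]
Step 1: x=[4.5000 7.5000] v=[-1.0000 1.0000]
Step 2: x=[3.7500 8.2500] v=[-1.5000 1.5000]
Step 3: x=[3.1250 8.8750] v=[-1.2500 1.2500]
Step 4: x=[2.9375 9.0625] v=[-0.3750 0.3750]
Max displacement = 1.0625

Answer: 1.0625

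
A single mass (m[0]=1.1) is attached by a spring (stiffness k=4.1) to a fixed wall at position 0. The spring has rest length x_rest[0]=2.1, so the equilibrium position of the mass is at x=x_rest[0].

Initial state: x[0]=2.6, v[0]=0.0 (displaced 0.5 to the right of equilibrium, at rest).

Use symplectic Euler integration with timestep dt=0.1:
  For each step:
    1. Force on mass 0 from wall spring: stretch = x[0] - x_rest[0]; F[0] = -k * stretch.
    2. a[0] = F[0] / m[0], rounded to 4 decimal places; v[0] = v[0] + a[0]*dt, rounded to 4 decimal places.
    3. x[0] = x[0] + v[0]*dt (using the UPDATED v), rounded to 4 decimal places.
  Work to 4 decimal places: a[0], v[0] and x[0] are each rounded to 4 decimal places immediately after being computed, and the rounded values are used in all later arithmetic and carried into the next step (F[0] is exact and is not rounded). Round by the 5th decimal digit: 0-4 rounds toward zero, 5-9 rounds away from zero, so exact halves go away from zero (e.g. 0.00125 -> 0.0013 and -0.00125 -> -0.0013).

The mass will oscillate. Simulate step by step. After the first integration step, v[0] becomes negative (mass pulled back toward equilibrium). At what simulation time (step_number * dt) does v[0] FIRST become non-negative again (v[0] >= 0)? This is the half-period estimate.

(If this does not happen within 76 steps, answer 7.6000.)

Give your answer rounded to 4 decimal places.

Answer: 1.7000

Derivation:
Step 0: x=[2.6000] v=[0.0000]
Step 1: x=[2.5814] v=[-0.1864]
Step 2: x=[2.5448] v=[-0.3658]
Step 3: x=[2.4916] v=[-0.5316]
Step 4: x=[2.4238] v=[-0.6776]
Step 5: x=[2.3440] v=[-0.7983]
Step 6: x=[2.2551] v=[-0.8893]
Step 7: x=[2.1604] v=[-0.9471]
Step 8: x=[2.0634] v=[-0.9696]
Step 9: x=[1.9678] v=[-0.9560]
Step 10: x=[1.8771] v=[-0.9067]
Step 11: x=[1.7947] v=[-0.8236]
Step 12: x=[1.7237] v=[-0.7098]
Step 13: x=[1.6668] v=[-0.5695]
Step 14: x=[1.6260] v=[-0.4080]
Step 15: x=[1.6029] v=[-0.2313]
Step 16: x=[1.5983] v=[-0.0460]
Step 17: x=[1.6124] v=[0.1410]
First v>=0 after going negative at step 17, time=1.7000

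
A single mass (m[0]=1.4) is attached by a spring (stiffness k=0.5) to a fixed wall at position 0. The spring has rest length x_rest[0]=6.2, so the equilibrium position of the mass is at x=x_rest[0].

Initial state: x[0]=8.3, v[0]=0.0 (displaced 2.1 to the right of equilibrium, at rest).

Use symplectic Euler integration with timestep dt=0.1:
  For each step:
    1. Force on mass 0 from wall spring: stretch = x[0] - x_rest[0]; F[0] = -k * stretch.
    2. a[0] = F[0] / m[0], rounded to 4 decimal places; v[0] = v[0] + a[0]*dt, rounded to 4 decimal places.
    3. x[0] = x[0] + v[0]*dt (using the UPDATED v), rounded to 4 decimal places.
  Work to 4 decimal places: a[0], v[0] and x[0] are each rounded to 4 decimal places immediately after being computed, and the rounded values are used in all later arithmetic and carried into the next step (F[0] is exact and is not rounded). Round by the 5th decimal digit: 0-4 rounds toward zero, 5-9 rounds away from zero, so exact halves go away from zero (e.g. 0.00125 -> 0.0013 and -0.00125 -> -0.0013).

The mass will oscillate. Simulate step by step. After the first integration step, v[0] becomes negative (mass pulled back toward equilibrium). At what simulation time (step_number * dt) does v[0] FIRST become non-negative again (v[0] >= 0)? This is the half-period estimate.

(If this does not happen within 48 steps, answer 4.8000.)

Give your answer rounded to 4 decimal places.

Answer: 4.8000

Derivation:
Step 0: x=[8.3000] v=[0.0000]
Step 1: x=[8.2925] v=[-0.0750]
Step 2: x=[8.2775] v=[-0.1497]
Step 3: x=[8.2551] v=[-0.2239]
Step 4: x=[8.2254] v=[-0.2973]
Step 5: x=[8.1884] v=[-0.3696]
Step 6: x=[8.1443] v=[-0.4406]
Step 7: x=[8.0933] v=[-0.5100]
Step 8: x=[8.0355] v=[-0.5776]
Step 9: x=[7.9712] v=[-0.6432]
Step 10: x=[7.9006] v=[-0.7065]
Step 11: x=[7.8239] v=[-0.7672]
Step 12: x=[7.7414] v=[-0.8252]
Step 13: x=[7.6534] v=[-0.8803]
Step 14: x=[7.5602] v=[-0.9322]
Step 15: x=[7.4621] v=[-0.9808]
Step 16: x=[7.3595] v=[-1.0259]
Step 17: x=[7.2528] v=[-1.0673]
Step 18: x=[7.1423] v=[-1.1049]
Step 19: x=[7.0284] v=[-1.1386]
Step 20: x=[6.9116] v=[-1.1682]
Step 21: x=[6.7922] v=[-1.1936]
Step 22: x=[6.6707] v=[-1.2148]
Step 23: x=[6.5475] v=[-1.2316]
Step 24: x=[6.4231] v=[-1.2440]
Step 25: x=[6.2979] v=[-1.2520]
Step 26: x=[6.1724] v=[-1.2555]
Step 27: x=[6.0470] v=[-1.2545]
Step 28: x=[5.9221] v=[-1.2490]
Step 29: x=[5.7982] v=[-1.2391]
Step 30: x=[5.6757] v=[-1.2248]
Step 31: x=[5.5551] v=[-1.2061]
Step 32: x=[5.4368] v=[-1.1831]
Step 33: x=[5.3212] v=[-1.1558]
Step 34: x=[5.2088] v=[-1.1244]
Step 35: x=[5.0999] v=[-1.0890]
Step 36: x=[4.9949] v=[-1.0497]
Step 37: x=[4.8942] v=[-1.0067]
Step 38: x=[4.7982] v=[-0.9601]
Step 39: x=[4.7072] v=[-0.9100]
Step 40: x=[4.6215] v=[-0.8567]
Step 41: x=[4.5415] v=[-0.8003]
Step 42: x=[4.4674] v=[-0.7411]
Step 43: x=[4.3995] v=[-0.6792]
Step 44: x=[4.3380] v=[-0.6149]
Step 45: x=[4.2832] v=[-0.5484]
Step 46: x=[4.2352] v=[-0.4799]
Step 47: x=[4.1942] v=[-0.4097]
Step 48: x=[4.1604] v=[-0.3381]
v[0] did not become non-negative within 48 steps; using fallback time=4.8000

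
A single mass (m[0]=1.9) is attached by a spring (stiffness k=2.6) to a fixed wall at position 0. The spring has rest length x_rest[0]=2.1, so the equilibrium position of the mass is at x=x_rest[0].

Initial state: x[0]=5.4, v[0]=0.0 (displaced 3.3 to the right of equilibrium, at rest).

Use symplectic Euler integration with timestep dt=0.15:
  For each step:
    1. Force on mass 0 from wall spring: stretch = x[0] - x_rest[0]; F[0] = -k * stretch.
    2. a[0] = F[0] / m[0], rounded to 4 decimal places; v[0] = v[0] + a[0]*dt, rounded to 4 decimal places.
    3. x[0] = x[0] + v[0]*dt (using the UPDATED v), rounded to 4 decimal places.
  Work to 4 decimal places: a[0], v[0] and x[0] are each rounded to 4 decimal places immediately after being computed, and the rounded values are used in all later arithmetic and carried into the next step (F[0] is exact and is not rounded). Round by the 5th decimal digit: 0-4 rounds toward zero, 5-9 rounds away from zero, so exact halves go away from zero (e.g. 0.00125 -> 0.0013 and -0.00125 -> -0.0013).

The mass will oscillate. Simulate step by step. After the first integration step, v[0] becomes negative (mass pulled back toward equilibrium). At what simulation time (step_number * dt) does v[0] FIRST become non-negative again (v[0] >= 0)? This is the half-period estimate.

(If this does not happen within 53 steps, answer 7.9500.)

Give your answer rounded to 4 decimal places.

Answer: 2.7000

Derivation:
Step 0: x=[5.4000] v=[0.0000]
Step 1: x=[5.2984] v=[-0.6774]
Step 2: x=[5.0983] v=[-1.3339]
Step 3: x=[4.8059] v=[-1.9493]
Step 4: x=[4.4302] v=[-2.5047]
Step 5: x=[3.9828] v=[-2.9830]
Step 6: x=[3.4774] v=[-3.3695]
Step 7: x=[2.9296] v=[-3.6522]
Step 8: x=[2.3562] v=[-3.8225]
Step 9: x=[1.7749] v=[-3.8751]
Step 10: x=[1.2036] v=[-3.8084]
Step 11: x=[0.6599] v=[-3.6244]
Step 12: x=[0.1606] v=[-3.3288]
Step 13: x=[-0.2790] v=[-2.9307]
Step 14: x=[-0.6454] v=[-2.4424]
Step 15: x=[-0.9272] v=[-1.8789]
Step 16: x=[-1.1158] v=[-1.2575]
Step 17: x=[-1.2054] v=[-0.5974]
Step 18: x=[-1.1932] v=[0.0811]
First v>=0 after going negative at step 18, time=2.7000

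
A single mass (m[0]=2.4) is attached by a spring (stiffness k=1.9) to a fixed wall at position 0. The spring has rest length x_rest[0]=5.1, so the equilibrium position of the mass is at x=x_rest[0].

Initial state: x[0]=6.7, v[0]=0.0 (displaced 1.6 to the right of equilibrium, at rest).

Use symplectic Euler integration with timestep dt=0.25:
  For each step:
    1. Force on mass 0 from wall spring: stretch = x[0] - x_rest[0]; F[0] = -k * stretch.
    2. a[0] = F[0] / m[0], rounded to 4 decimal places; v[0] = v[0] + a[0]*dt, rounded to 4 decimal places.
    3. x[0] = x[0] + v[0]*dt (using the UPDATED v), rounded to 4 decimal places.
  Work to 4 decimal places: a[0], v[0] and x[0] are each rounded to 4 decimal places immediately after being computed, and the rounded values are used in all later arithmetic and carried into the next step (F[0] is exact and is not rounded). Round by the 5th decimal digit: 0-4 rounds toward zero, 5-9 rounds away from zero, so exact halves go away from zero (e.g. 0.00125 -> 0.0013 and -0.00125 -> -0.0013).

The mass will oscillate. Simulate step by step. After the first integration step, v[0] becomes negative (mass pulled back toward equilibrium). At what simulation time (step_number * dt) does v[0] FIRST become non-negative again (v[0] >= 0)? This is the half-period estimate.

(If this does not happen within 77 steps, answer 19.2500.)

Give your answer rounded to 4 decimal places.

Answer: 3.7500

Derivation:
Step 0: x=[6.7000] v=[0.0000]
Step 1: x=[6.6208] v=[-0.3167]
Step 2: x=[6.4664] v=[-0.6177]
Step 3: x=[6.2444] v=[-0.8881]
Step 4: x=[5.9658] v=[-1.1146]
Step 5: x=[5.6443] v=[-1.2860]
Step 6: x=[5.2959] v=[-1.3937]
Step 7: x=[4.9378] v=[-1.4325]
Step 8: x=[4.5877] v=[-1.4004]
Step 9: x=[4.2630] v=[-1.2990]
Step 10: x=[3.9797] v=[-1.1334]
Step 11: x=[3.7518] v=[-0.9117]
Step 12: x=[3.5906] v=[-0.6449]
Step 13: x=[3.5041] v=[-0.3462]
Step 14: x=[3.4965] v=[-0.0304]
Step 15: x=[3.5683] v=[0.2870]
First v>=0 after going negative at step 15, time=3.7500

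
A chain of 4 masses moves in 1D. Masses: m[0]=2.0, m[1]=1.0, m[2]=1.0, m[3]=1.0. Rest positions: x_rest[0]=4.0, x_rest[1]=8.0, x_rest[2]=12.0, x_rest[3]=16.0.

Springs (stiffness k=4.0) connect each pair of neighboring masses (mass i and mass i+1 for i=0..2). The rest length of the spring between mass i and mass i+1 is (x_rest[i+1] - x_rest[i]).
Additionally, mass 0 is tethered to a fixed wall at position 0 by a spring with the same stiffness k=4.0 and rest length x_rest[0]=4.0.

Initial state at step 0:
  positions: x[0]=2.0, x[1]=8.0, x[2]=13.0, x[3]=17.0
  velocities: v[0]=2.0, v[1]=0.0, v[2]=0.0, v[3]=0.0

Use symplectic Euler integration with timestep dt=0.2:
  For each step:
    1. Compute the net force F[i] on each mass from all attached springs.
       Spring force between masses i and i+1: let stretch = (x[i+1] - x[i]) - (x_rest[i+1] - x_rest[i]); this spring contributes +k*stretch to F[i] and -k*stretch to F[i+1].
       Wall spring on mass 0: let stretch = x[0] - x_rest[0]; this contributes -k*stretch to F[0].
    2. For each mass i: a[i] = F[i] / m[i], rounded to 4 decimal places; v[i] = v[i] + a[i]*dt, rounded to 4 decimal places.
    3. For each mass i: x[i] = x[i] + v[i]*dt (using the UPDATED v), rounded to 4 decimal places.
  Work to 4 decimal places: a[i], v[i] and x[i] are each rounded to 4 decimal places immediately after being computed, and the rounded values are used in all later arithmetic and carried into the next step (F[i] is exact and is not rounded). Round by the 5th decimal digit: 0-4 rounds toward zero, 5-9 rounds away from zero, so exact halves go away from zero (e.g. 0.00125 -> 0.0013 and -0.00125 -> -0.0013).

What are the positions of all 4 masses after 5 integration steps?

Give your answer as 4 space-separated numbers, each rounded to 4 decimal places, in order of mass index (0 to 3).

Step 0: x=[2.0000 8.0000 13.0000 17.0000] v=[2.0000 0.0000 0.0000 0.0000]
Step 1: x=[2.7200 7.8400 12.8400 17.0000] v=[3.6000 -0.8000 -0.8000 0.0000]
Step 2: x=[3.6320 7.6608 12.5456 16.9744] v=[4.5600 -0.8960 -1.4720 -0.1280]
Step 3: x=[4.5757 7.6186 12.1782 16.8802] v=[4.7187 -0.2112 -1.8368 -0.4710]
Step 4: x=[5.3968 7.8190 11.8336 16.6737] v=[4.1056 1.0022 -1.7229 -1.0326]
Step 5: x=[5.9800 8.2742 11.6211 16.3328] v=[2.9158 2.2761 -1.0625 -1.7047]

Answer: 5.9800 8.2742 11.6211 16.3328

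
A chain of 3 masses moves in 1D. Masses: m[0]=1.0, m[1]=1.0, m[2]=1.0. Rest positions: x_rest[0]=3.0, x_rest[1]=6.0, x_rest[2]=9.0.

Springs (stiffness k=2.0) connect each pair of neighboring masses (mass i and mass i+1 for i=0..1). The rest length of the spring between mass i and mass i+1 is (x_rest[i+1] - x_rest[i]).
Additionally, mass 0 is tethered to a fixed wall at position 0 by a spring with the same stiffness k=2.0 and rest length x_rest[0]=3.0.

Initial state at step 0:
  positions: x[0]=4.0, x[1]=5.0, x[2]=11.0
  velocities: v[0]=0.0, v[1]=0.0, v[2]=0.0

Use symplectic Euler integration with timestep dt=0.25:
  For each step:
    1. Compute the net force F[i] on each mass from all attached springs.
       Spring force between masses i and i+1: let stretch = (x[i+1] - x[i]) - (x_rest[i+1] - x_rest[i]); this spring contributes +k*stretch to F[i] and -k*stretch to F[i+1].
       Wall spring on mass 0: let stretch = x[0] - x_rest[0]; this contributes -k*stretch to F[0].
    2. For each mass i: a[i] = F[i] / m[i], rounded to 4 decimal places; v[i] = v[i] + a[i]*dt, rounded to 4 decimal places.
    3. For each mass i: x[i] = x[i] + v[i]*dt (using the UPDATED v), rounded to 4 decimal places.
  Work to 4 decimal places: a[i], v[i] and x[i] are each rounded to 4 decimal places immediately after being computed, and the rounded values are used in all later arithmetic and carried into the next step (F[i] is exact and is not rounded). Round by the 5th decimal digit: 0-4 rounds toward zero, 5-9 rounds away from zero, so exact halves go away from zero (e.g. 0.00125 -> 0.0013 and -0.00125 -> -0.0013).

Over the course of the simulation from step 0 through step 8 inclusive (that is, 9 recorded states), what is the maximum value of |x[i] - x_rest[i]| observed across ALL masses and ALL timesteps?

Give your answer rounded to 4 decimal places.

Step 0: x=[4.0000 5.0000 11.0000] v=[0.0000 0.0000 0.0000]
Step 1: x=[3.6250 5.6250 10.6250] v=[-1.5000 2.5000 -1.5000]
Step 2: x=[3.0469 6.6250 10.0000] v=[-2.3125 4.0000 -2.5000]
Step 3: x=[2.5352 7.5996 9.3281] v=[-2.0469 3.8985 -2.6875]
Step 4: x=[2.3396 8.1573 8.8152] v=[-0.7823 2.2306 -2.0518]
Step 5: x=[2.5788 8.0700 8.5950] v=[0.9568 -0.3493 -0.8808]
Step 6: x=[3.1821 7.3619 8.6842] v=[2.4130 -2.8324 0.3567]
Step 7: x=[3.9101 6.2966 8.9831] v=[2.9119 -4.2612 1.1956]
Step 8: x=[4.4476 5.2688 9.3212] v=[2.1501 -4.1112 1.3524]
Max displacement = 2.1573

Answer: 2.1573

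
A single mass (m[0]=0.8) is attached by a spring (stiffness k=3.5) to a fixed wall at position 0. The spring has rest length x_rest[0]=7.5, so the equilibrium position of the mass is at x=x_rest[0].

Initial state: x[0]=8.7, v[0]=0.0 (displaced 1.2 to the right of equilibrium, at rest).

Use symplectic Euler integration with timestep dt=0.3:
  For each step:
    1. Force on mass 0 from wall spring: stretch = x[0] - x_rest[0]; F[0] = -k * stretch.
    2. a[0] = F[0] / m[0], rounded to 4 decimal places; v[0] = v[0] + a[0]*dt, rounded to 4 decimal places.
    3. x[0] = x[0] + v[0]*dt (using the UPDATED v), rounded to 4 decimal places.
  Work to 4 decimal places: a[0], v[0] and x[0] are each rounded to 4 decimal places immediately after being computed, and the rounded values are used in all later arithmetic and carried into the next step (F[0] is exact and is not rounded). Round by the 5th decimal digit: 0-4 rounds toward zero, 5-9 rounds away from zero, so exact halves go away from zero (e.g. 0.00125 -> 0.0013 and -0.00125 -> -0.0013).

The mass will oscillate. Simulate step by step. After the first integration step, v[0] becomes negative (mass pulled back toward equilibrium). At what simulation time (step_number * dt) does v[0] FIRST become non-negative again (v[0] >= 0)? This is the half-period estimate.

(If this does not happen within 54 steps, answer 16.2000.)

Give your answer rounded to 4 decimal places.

Answer: 1.5000

Derivation:
Step 0: x=[8.7000] v=[0.0000]
Step 1: x=[8.2275] v=[-1.5750]
Step 2: x=[7.4686] v=[-2.5298]
Step 3: x=[6.7220] v=[-2.4886]
Step 4: x=[6.2818] v=[-1.4675]
Step 5: x=[6.3212] v=[0.1314]
First v>=0 after going negative at step 5, time=1.5000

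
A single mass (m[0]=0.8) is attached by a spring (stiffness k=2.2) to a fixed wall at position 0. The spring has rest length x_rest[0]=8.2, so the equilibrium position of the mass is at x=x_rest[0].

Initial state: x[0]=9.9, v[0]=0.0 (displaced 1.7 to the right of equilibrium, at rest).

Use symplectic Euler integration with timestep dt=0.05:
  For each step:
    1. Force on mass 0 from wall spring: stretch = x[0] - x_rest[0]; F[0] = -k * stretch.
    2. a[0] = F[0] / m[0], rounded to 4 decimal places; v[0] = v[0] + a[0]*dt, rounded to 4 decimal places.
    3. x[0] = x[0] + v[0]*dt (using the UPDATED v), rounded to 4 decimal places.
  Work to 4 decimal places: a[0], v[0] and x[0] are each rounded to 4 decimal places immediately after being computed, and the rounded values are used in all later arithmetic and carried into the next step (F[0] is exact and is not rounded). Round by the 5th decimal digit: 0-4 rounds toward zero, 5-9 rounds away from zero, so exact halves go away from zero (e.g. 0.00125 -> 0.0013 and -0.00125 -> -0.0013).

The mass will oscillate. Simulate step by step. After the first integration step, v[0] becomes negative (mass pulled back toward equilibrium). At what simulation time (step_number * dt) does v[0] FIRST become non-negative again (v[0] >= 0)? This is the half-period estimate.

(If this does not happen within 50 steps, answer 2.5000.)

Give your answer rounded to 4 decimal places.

Step 0: x=[9.9000] v=[0.0000]
Step 1: x=[9.8883] v=[-0.2338]
Step 2: x=[9.8650] v=[-0.4659]
Step 3: x=[9.8303] v=[-0.6948]
Step 4: x=[9.7844] v=[-0.9190]
Step 5: x=[9.7276] v=[-1.1369]
Step 6: x=[9.6603] v=[-1.3469]
Step 7: x=[9.5829] v=[-1.5477]
Step 8: x=[9.4960] v=[-1.7379]
Step 9: x=[9.4002] v=[-1.9161]
Step 10: x=[9.2961] v=[-2.0811]
Step 11: x=[9.1845] v=[-2.2318]
Step 12: x=[9.0661] v=[-2.3672]
Step 13: x=[8.9418] v=[-2.4863]
Step 14: x=[8.8124] v=[-2.5883]
Step 15: x=[8.6788] v=[-2.6725]
Step 16: x=[8.5419] v=[-2.7383]
Step 17: x=[8.4026] v=[-2.7853]
Step 18: x=[8.2619] v=[-2.8132]
Step 19: x=[8.1208] v=[-2.8217]
Step 20: x=[7.9803] v=[-2.8108]
Step 21: x=[7.8413] v=[-2.7806]
Step 22: x=[7.7047] v=[-2.7313]
Step 23: x=[7.5715] v=[-2.6632]
Step 24: x=[7.4427] v=[-2.5768]
Step 25: x=[7.3191] v=[-2.4727]
Step 26: x=[7.2015] v=[-2.3516]
Step 27: x=[7.0908] v=[-2.2143]
Step 28: x=[6.9877] v=[-2.0618]
Step 29: x=[6.8929] v=[-1.8951]
Step 30: x=[6.8071] v=[-1.7154]
Step 31: x=[6.7309] v=[-1.5239]
Step 32: x=[6.6648] v=[-1.3219]
Step 33: x=[6.6093] v=[-1.1108]
Step 34: x=[6.5647] v=[-0.8921]
Step 35: x=[6.5313] v=[-0.6672]
Step 36: x=[6.5094] v=[-0.4378]
Step 37: x=[6.4991] v=[-0.2053]
Step 38: x=[6.5005] v=[0.0286]
First v>=0 after going negative at step 38, time=1.9000

Answer: 1.9000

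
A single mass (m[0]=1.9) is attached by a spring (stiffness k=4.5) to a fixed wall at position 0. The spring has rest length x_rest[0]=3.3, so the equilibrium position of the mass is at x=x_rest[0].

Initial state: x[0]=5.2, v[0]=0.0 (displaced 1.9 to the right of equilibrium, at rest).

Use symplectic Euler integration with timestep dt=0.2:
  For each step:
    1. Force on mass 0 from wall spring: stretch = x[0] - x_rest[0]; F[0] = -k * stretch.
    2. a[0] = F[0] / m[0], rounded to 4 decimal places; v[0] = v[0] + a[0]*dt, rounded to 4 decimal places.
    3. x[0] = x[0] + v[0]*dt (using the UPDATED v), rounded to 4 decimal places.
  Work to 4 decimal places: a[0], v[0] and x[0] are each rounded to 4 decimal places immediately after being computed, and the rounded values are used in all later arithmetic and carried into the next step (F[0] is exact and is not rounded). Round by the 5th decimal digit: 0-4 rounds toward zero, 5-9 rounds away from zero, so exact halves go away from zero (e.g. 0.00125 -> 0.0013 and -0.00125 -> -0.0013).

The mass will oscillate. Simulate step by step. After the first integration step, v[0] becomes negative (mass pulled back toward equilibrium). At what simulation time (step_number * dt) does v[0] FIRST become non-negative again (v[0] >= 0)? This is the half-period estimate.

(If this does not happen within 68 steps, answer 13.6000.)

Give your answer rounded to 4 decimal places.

Answer: 2.2000

Derivation:
Step 0: x=[5.2000] v=[0.0000]
Step 1: x=[5.0200] v=[-0.9000]
Step 2: x=[4.6771] v=[-1.7147]
Step 3: x=[4.2037] v=[-2.3670]
Step 4: x=[3.6447] v=[-2.7951]
Step 5: x=[3.0530] v=[-2.9584]
Step 6: x=[2.4847] v=[-2.8414]
Step 7: x=[1.9937] v=[-2.4552]
Step 8: x=[1.6264] v=[-1.8364]
Step 9: x=[1.4177] v=[-1.0436]
Step 10: x=[1.3873] v=[-0.1520]
Step 11: x=[1.5381] v=[0.7540]
First v>=0 after going negative at step 11, time=2.2000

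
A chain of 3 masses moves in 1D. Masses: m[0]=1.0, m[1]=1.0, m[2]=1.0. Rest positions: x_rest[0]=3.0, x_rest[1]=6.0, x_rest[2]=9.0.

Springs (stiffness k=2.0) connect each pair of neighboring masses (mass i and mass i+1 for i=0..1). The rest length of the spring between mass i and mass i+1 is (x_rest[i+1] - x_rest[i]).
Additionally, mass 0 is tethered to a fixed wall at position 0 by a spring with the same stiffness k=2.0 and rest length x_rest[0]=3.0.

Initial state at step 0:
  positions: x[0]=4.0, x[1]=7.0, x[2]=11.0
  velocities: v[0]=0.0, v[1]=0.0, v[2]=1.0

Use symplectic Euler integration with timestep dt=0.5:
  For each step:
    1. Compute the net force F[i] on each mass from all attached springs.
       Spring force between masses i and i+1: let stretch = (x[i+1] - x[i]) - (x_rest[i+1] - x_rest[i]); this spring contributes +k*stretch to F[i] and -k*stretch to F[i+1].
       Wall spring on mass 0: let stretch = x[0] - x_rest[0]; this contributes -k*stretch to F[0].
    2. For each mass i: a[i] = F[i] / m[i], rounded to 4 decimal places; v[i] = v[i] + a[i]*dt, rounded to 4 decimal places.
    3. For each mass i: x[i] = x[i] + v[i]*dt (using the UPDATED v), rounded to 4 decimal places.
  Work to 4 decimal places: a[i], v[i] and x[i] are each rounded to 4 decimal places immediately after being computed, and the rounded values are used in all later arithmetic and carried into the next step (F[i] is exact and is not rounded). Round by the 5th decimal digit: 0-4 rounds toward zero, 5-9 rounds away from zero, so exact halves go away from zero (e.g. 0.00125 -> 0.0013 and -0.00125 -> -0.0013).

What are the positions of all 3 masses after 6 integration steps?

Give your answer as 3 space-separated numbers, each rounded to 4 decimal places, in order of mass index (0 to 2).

Answer: 2.8438 6.3751 8.7657

Derivation:
Step 0: x=[4.0000 7.0000 11.0000] v=[0.0000 0.0000 1.0000]
Step 1: x=[3.5000 7.5000 11.0000] v=[-1.0000 1.0000 0.0000]
Step 2: x=[3.2500 7.7500 10.7500] v=[-0.5000 0.5000 -0.5000]
Step 3: x=[3.6250 7.2500 10.5000] v=[0.7500 -1.0000 -0.5000]
Step 4: x=[4.0000 6.5625 10.1250] v=[0.7500 -1.3750 -0.7500]
Step 5: x=[3.6563 6.3750 9.4688] v=[-0.6875 -0.3750 -1.3125]
Step 6: x=[2.8438 6.3751 8.7657] v=[-1.6251 0.0001 -1.4063]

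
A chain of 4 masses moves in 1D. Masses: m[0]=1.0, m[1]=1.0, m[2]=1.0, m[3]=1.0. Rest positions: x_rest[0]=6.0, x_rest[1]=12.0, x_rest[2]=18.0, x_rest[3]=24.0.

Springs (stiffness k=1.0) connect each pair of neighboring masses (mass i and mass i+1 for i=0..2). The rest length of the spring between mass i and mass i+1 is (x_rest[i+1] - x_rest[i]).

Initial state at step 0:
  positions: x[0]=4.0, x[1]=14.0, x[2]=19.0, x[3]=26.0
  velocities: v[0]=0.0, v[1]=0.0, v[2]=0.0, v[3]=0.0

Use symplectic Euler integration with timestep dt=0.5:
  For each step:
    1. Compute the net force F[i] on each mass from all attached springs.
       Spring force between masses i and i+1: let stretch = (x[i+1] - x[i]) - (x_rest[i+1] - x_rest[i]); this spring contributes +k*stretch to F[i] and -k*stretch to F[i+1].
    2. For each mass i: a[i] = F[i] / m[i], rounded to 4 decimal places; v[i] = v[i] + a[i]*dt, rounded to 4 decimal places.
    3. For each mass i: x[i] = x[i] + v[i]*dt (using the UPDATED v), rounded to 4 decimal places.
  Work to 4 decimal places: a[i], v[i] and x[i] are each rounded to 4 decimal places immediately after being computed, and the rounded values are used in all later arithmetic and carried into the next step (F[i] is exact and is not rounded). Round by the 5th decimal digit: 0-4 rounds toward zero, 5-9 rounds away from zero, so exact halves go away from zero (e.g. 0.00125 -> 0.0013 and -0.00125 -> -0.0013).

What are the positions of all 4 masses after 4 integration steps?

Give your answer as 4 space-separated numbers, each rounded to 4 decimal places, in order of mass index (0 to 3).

Answer: 8.0001 11.5703 18.3359 25.0938

Derivation:
Step 0: x=[4.0000 14.0000 19.0000 26.0000] v=[0.0000 0.0000 0.0000 0.0000]
Step 1: x=[5.0000 12.7500 19.5000 25.7500] v=[2.0000 -2.5000 1.0000 -0.5000]
Step 2: x=[6.4375 11.2500 19.8750 25.4375] v=[2.8750 -3.0000 0.7500 -0.6250]
Step 3: x=[7.5782 10.7031 19.4844 25.2344] v=[2.2813 -1.0938 -0.7813 -0.4063]
Step 4: x=[8.0001 11.5703 18.3359 25.0938] v=[0.8438 1.7344 -2.2970 -0.2813]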